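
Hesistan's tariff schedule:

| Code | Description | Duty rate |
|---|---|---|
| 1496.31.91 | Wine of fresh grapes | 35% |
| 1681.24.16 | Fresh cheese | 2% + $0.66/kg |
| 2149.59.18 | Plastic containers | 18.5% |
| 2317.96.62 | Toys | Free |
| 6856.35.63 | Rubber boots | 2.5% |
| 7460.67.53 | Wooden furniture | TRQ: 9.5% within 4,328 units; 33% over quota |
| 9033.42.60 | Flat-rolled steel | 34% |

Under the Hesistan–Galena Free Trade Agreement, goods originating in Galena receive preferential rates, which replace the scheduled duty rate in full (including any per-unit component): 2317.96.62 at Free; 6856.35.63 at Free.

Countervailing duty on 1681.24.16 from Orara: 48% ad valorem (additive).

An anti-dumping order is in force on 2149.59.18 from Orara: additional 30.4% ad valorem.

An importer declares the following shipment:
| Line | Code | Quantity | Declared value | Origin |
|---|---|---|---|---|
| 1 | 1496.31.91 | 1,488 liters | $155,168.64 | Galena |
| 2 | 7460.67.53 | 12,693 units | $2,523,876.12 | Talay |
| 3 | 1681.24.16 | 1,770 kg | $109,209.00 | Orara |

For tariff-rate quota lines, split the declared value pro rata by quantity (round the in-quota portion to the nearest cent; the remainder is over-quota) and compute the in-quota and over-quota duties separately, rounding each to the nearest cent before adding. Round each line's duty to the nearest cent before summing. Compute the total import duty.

Line 1 (1496.31.91, Galena, 1,488 liters, $155,168.64):
Base rate for 1496.31.91 is 35%.
Origin Galena is the FTA partner but 1496.31.91 is not on the preference list; base rate stands.
Duty = $155,168.64 × 35% = $54,309.02.
Line 2 (7460.67.53, Talay, 12,693 units, $2,523,876.12):
Code 7460.67.53 is under a tariff-rate quota (threshold 4,328 units). In-quota: 4,328 units at 9.5%; over-quota: 8,365 units at 33%.
Pro-rata value split: in-quota = $2,523,876.12 × 4,328/12,693 = $860,579.52; over-quota = $2,523,876.12 − $860,579.52 = $1,663,296.60.
In-quota duty = $860,579.52 × 9.5% = $81,755.05. Over-quota duty = $1,663,296.60 × 33% = $548,887.88.
Line duty = $81,755.05 + $548,887.88 = $630,642.93.
Line 3 (1681.24.16, Orara, 1,770 kg, $109,209.00):
Base rate for 1681.24.16 is 2% + $0.66/kg.
Additional duty on 1681.24.16 from Orara: +48%. Applied ad valorem rate: 2% + 48% = 50%.
Duty = $109,209.00 × 50% + 1,770 × $0.66 = $55,772.70.
Total = $54,309.02 + $630,642.93 + $55,772.70 = $740,724.65.

$740,724.65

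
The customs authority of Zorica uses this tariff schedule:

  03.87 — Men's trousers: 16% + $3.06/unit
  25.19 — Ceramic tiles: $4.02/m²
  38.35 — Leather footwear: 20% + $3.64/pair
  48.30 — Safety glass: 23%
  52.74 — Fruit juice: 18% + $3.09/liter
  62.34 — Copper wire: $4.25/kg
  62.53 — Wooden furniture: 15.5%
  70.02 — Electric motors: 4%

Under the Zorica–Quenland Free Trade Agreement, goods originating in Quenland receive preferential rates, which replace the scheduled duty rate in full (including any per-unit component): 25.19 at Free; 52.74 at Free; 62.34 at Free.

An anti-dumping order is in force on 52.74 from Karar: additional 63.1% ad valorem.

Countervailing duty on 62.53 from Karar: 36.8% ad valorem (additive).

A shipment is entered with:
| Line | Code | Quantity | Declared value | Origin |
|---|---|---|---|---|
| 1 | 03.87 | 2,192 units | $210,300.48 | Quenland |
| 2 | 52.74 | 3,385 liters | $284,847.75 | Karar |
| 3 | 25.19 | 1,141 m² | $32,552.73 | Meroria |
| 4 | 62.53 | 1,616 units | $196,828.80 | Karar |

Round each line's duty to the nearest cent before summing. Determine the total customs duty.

Line 1 (03.87, Quenland, 2,192 units, $210,300.48):
Base rate for 03.87 is 16% + $3.06/unit.
Origin Quenland is the FTA partner but 03.87 is not on the preference list; base rate stands.
Duty = $210,300.48 × 16% + 2,192 × $3.06 = $40,355.60.
Line 2 (52.74, Karar, 3,385 liters, $284,847.75):
Base rate for 52.74 is 18% + $3.09/liter.
52.74 has an FTA preferential rate, but origin Karar is not Quenland; base rate stands.
Additional duty on 52.74 from Karar: +63.1%. Applied ad valorem rate: 18% + 63.1% = 81.1%.
Duty = $284,847.75 × 81.1% + 3,385 × $3.09 = $241,471.18.
Line 3 (25.19, Meroria, 1,141 m², $32,552.73):
Base rate for 25.19 is $4.02/m².
25.19 has an FTA preferential rate, but origin Meroria is not Quenland; base rate stands.
Duty = 1,141 × $4.02 = $4,586.82.
Line 4 (62.53, Karar, 1,616 units, $196,828.80):
Base rate for 62.53 is 15.5%.
Additional duty on 62.53 from Karar: +36.8%. Applied ad valorem rate: 15.5% + 36.8% = 52.3%.
Duty = $196,828.80 × 52.3% = $102,941.46.
Total = $40,355.60 + $241,471.18 + $4,586.82 + $102,941.46 = $389,355.06.

$389,355.06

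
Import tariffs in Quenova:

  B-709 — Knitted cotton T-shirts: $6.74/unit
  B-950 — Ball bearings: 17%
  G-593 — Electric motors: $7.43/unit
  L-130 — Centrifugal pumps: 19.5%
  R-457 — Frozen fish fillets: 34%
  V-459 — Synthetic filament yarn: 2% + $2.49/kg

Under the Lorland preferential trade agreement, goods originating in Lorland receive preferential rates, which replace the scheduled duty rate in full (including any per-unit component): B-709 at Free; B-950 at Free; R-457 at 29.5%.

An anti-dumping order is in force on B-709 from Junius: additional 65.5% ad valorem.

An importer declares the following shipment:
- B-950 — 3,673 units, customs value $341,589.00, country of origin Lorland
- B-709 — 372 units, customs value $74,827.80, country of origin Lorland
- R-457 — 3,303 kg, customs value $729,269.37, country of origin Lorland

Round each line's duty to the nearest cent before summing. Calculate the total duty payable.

$215,134.46

Line 1 (B-950, Lorland, 3,673 units, $341,589.00):
Base rate for B-950 is 17%.
Origin Lorland qualifies under the Quenova–Lorland agreement and B-950 is covered: preferential rate Free applies instead.
Duty = $341,589.00 × 0% = $0.00.
Line 2 (B-709, Lorland, 372 units, $74,827.80):
Base rate for B-709 is $6.74/unit.
Origin Lorland qualifies under the Quenova–Lorland agreement and B-709 is covered: preferential rate Free applies instead.
The additional-duty order on B-709 targets Junius, not Lorland; it does not apply.
Duty = $74,827.80 × 0% = $0.00.
Line 3 (R-457, Lorland, 3,303 kg, $729,269.37):
Base rate for R-457 is 34%.
Origin Lorland qualifies under the Quenova–Lorland agreement and R-457 is covered: preferential rate 29.5% applies instead.
Duty = $729,269.37 × 29.5% = $215,134.46.
Total = $0.00 + $0.00 + $215,134.46 = $215,134.46.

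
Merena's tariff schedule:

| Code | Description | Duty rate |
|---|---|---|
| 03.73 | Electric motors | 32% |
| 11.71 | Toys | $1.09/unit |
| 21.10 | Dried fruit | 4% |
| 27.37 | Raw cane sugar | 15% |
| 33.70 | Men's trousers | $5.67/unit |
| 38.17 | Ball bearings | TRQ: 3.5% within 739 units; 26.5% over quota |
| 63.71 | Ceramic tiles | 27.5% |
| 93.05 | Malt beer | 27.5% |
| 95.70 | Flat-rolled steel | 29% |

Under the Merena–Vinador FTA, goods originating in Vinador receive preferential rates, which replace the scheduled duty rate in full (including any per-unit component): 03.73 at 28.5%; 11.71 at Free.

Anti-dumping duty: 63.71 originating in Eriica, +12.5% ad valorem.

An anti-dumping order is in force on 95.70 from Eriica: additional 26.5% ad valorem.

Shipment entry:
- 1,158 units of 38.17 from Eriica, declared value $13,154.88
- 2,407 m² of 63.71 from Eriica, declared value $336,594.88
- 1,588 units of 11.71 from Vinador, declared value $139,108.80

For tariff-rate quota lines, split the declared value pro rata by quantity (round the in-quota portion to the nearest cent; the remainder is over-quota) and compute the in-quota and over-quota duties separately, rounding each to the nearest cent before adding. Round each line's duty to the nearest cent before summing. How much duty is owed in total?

Line 1 (38.17, Eriica, 1,158 units, $13,154.88):
Code 38.17 is under a tariff-rate quota (threshold 739 units). In-quota: 739 units at 3.5%; over-quota: 419 units at 26.5%.
Pro-rata value split: in-quota = $13,154.88 × 739/1,158 = $8,395.04; over-quota = $13,154.88 − $8,395.04 = $4,759.84.
In-quota duty = $8,395.04 × 3.5% = $293.83. Over-quota duty = $4,759.84 × 26.5% = $1,261.36.
Line duty = $293.83 + $1,261.36 = $1,555.19.
Line 2 (63.71, Eriica, 2,407 m², $336,594.88):
Base rate for 63.71 is 27.5%.
Additional duty on 63.71 from Eriica: +12.5%. Applied ad valorem rate: 27.5% + 12.5% = 40%.
Duty = $336,594.88 × 40% = $134,637.95.
Line 3 (11.71, Vinador, 1,588 units, $139,108.80):
Base rate for 11.71 is $1.09/unit.
Origin Vinador qualifies under the Merena–Vinador agreement and 11.71 is covered: preferential rate Free applies instead.
Duty = $139,108.80 × 0% = $0.00.
Total = $1,555.19 + $134,637.95 + $0.00 = $136,193.14.

$136,193.14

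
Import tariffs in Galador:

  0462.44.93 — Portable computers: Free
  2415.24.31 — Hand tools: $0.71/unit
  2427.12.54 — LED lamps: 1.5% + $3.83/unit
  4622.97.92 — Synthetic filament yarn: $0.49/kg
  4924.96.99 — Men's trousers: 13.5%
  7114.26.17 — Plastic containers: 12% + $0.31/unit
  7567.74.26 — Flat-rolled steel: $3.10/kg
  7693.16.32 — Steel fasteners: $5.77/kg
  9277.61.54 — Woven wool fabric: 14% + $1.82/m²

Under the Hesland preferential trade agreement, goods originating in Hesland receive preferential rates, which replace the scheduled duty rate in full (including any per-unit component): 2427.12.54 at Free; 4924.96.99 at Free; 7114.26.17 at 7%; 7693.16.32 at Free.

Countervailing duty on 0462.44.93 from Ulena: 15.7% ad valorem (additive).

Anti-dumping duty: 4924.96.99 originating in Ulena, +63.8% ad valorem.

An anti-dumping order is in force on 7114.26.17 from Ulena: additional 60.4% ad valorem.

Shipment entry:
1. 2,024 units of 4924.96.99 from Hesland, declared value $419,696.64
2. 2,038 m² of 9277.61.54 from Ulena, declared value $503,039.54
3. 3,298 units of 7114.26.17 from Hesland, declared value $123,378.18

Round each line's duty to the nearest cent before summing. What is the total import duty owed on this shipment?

Line 1 (4924.96.99, Hesland, 2,024 units, $419,696.64):
Base rate for 4924.96.99 is 13.5%.
Origin Hesland qualifies under the Galador–Hesland agreement and 4924.96.99 is covered: preferential rate Free applies instead.
The additional-duty order on 4924.96.99 targets Ulena, not Hesland; it does not apply.
Duty = $419,696.64 × 0% = $0.00.
Line 2 (9277.61.54, Ulena, 2,038 m², $503,039.54):
Base rate for 9277.61.54 is 14% + $1.82/m².
Duty = $503,039.54 × 14% + 2,038 × $1.82 = $74,134.70.
Line 3 (7114.26.17, Hesland, 3,298 units, $123,378.18):
Base rate for 7114.26.17 is 12% + $0.31/unit.
Origin Hesland qualifies under the Galador–Hesland agreement and 7114.26.17 is covered: preferential rate 7% applies instead.
The additional-duty order on 7114.26.17 targets Ulena, not Hesland; it does not apply.
Duty = $123,378.18 × 7% = $8,636.47.
Total = $0.00 + $74,134.70 + $8,636.47 = $82,771.17.

$82,771.17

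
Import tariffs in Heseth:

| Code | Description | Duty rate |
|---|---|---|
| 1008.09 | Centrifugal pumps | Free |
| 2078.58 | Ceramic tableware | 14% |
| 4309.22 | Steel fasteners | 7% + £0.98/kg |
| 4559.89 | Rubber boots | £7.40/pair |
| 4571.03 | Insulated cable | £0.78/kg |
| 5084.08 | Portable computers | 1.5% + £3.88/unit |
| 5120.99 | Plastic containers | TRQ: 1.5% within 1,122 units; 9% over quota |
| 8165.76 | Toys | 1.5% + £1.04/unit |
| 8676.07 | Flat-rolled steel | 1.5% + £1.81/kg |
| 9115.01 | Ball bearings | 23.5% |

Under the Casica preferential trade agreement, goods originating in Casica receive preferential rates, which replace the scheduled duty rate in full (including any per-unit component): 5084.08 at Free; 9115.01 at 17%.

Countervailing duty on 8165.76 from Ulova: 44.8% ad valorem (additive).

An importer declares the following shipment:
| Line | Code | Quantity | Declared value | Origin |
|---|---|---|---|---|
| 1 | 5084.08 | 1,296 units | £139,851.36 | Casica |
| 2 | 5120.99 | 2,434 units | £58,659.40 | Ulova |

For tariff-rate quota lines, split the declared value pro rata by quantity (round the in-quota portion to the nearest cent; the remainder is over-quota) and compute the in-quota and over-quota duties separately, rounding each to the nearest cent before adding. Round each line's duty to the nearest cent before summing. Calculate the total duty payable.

Line 1 (5084.08, Casica, 1,296 units, £139,851.36):
Base rate for 5084.08 is 1.5% + £3.88/unit.
Origin Casica qualifies under the Heseth–Casica agreement and 5084.08 is covered: preferential rate Free applies instead.
Duty = £139,851.36 × 0% = £0.00.
Line 2 (5120.99, Ulova, 2,434 units, £58,659.40):
Code 5120.99 is under a tariff-rate quota (threshold 1,122 units). In-quota: 1,122 units at 1.5%; over-quota: 1,312 units at 9%.
Pro-rata value split: in-quota = £58,659.40 × 1,122/2,434 = £27,040.20; over-quota = £58,659.40 − £27,040.20 = £31,619.20.
In-quota duty = £27,040.20 × 1.5% = £405.60. Over-quota duty = £31,619.20 × 9% = £2,845.73.
Line duty = £405.60 + £2,845.73 = £3,251.33.
Total = £0.00 + £3,251.33 = £3,251.33.

£3,251.33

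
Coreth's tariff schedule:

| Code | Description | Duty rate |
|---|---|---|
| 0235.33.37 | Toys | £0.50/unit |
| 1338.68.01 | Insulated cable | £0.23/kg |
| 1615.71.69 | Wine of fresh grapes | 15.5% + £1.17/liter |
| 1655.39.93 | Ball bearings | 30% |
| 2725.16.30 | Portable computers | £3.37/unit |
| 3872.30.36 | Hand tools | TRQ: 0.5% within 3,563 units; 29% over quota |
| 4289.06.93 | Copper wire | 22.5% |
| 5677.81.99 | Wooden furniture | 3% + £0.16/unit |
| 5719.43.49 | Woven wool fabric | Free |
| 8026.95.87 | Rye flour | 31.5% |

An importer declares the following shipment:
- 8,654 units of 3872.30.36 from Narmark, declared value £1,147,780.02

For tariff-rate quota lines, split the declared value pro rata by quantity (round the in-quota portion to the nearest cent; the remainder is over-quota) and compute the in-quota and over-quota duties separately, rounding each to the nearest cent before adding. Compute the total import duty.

Line 1 (3872.30.36, Narmark, 8,654 units, £1,147,780.02):
Code 3872.30.36 is under a tariff-rate quota (threshold 3,563 units). In-quota: 3,563 units at 0.5%; over-quota: 5,091 units at 29%.
Pro-rata value split: in-quota = £1,147,780.02 × 3,563/8,654 = £472,560.69; over-quota = £1,147,780.02 − £472,560.69 = £675,219.33.
In-quota duty = £472,560.69 × 0.5% = £2,362.80. Over-quota duty = £675,219.33 × 29% = £195,813.61.
Line duty = £2,362.80 + £195,813.61 = £198,176.41.

£198,176.41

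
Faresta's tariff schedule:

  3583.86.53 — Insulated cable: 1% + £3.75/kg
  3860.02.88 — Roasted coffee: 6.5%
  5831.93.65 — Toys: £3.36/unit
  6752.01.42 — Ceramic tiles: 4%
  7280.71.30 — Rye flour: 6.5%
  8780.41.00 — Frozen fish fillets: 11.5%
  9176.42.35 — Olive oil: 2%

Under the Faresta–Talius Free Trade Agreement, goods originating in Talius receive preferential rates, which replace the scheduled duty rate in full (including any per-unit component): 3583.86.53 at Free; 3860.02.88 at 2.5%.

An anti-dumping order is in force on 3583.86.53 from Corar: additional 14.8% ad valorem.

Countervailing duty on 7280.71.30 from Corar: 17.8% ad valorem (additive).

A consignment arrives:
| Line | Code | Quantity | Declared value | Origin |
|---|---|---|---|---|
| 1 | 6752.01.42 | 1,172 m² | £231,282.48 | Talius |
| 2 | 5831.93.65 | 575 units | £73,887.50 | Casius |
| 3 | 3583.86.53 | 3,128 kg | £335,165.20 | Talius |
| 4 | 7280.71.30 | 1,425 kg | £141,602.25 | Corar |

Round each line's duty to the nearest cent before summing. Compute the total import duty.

Line 1 (6752.01.42, Talius, 1,172 m², £231,282.48):
Base rate for 6752.01.42 is 4%.
Origin Talius is the FTA partner but 6752.01.42 is not on the preference list; base rate stands.
Duty = £231,282.48 × 4% = £9,251.30.
Line 2 (5831.93.65, Casius, 575 units, £73,887.50):
Base rate for 5831.93.65 is £3.36/unit.
Duty = 575 × £3.36 = £1,932.00.
Line 3 (3583.86.53, Talius, 3,128 kg, £335,165.20):
Base rate for 3583.86.53 is 1% + £3.75/kg.
Origin Talius qualifies under the Faresta–Talius agreement and 3583.86.53 is covered: preferential rate Free applies instead.
The additional-duty order on 3583.86.53 targets Corar, not Talius; it does not apply.
Duty = £335,165.20 × 0% = £0.00.
Line 4 (7280.71.30, Corar, 1,425 kg, £141,602.25):
Base rate for 7280.71.30 is 6.5%.
Additional duty on 7280.71.30 from Corar: +17.8%. Applied ad valorem rate: 6.5% + 17.8% = 24.3%.
Duty = £141,602.25 × 24.3% = £34,409.35.
Total = £9,251.30 + £1,932.00 + £0.00 + £34,409.35 = £45,592.65.

£45,592.65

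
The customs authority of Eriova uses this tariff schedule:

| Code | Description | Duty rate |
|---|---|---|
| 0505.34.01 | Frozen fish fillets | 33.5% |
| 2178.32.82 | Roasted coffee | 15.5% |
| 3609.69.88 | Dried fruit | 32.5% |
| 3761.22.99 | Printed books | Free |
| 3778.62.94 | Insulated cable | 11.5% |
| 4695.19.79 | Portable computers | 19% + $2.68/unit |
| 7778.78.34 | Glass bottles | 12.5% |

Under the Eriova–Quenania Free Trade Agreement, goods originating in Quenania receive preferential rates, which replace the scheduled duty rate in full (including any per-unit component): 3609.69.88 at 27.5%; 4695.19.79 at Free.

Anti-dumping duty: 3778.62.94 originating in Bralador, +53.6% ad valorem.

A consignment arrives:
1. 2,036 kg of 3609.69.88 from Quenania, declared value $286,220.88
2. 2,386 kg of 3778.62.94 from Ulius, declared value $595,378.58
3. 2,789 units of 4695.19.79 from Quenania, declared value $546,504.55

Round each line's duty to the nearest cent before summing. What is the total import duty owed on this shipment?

$147,179.28

Line 1 (3609.69.88, Quenania, 2,036 kg, $286,220.88):
Base rate for 3609.69.88 is 32.5%.
Origin Quenania qualifies under the Eriova–Quenania agreement and 3609.69.88 is covered: preferential rate 27.5% applies instead.
Duty = $286,220.88 × 27.5% = $78,710.74.
Line 2 (3778.62.94, Ulius, 2,386 kg, $595,378.58):
Base rate for 3778.62.94 is 11.5%.
The additional-duty order on 3778.62.94 targets Bralador, not Ulius; it does not apply.
Duty = $595,378.58 × 11.5% = $68,468.54.
Line 3 (4695.19.79, Quenania, 2,789 units, $546,504.55):
Base rate for 4695.19.79 is 19% + $2.68/unit.
Origin Quenania qualifies under the Eriova–Quenania agreement and 4695.19.79 is covered: preferential rate Free applies instead.
Duty = $546,504.55 × 0% = $0.00.
Total = $78,710.74 + $68,468.54 + $0.00 = $147,179.28.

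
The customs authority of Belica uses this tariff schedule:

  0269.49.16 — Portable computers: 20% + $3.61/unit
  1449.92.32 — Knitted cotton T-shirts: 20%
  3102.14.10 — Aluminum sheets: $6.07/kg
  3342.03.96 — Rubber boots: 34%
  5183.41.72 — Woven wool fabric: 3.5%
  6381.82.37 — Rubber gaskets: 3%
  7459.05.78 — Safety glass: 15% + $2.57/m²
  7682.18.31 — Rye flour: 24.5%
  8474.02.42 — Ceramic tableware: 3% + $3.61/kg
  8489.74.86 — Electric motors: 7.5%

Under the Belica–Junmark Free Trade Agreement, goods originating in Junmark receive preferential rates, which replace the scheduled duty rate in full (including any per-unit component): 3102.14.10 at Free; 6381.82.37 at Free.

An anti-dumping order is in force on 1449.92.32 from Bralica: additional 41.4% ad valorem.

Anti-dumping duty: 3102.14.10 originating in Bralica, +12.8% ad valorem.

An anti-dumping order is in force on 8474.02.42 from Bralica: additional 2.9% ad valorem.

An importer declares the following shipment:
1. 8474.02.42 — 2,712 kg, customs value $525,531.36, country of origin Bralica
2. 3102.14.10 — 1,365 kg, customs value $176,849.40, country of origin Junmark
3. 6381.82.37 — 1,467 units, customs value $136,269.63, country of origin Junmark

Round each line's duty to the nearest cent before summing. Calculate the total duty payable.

Line 1 (8474.02.42, Bralica, 2,712 kg, $525,531.36):
Base rate for 8474.02.42 is 3% + $3.61/kg.
Additional duty on 8474.02.42 from Bralica: +2.9%. Applied ad valorem rate: 3% + 2.9% = 5.9%.
Duty = $525,531.36 × 5.9% + 2,712 × $3.61 = $40,796.67.
Line 2 (3102.14.10, Junmark, 1,365 kg, $176,849.40):
Base rate for 3102.14.10 is $6.07/kg.
Origin Junmark qualifies under the Belica–Junmark agreement and 3102.14.10 is covered: preferential rate Free applies instead.
The additional-duty order on 3102.14.10 targets Bralica, not Junmark; it does not apply.
Duty = $176,849.40 × 0% = $0.00.
Line 3 (6381.82.37, Junmark, 1,467 units, $136,269.63):
Base rate for 6381.82.37 is 3%.
Origin Junmark qualifies under the Belica–Junmark agreement and 6381.82.37 is covered: preferential rate Free applies instead.
Duty = $136,269.63 × 0% = $0.00.
Total = $40,796.67 + $0.00 + $0.00 = $40,796.67.

$40,796.67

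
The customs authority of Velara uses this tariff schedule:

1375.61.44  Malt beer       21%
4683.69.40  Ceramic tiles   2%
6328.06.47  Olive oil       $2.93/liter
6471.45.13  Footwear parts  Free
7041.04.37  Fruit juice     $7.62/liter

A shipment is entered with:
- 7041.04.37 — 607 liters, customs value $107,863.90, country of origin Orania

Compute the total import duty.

Line 1 (7041.04.37, Orania, 607 liters, $107,863.90):
Base rate for 7041.04.37 is $7.62/liter.
Duty = 607 × $7.62 = $4,625.34.

$4,625.34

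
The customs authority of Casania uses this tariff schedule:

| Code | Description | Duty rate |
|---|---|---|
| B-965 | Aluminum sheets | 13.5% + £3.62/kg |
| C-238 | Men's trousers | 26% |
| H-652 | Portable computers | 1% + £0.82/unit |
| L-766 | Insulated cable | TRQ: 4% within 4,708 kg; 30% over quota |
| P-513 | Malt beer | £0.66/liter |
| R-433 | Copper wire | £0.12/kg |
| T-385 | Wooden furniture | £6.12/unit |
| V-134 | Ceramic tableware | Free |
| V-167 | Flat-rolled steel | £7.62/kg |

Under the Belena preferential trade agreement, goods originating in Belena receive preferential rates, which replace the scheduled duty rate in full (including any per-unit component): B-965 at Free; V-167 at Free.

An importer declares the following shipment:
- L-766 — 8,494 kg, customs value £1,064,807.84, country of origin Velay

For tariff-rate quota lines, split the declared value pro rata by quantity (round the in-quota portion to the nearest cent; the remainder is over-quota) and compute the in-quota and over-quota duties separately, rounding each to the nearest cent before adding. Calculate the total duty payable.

£165,991.69

Line 1 (L-766, Velay, 8,494 kg, £1,064,807.84):
Code L-766 is under a tariff-rate quota (threshold 4,708 kg). In-quota: 4,708 kg at 4%; over-quota: 3,786 kg at 30%.
Pro-rata value split: in-quota = £1,064,807.84 × 4,708/8,494 = £590,194.88; over-quota = £1,064,807.84 − £590,194.88 = £474,612.96.
In-quota duty = £590,194.88 × 4% = £23,607.80. Over-quota duty = £474,612.96 × 30% = £142,383.89.
Line duty = £23,607.80 + £142,383.89 = £165,991.69.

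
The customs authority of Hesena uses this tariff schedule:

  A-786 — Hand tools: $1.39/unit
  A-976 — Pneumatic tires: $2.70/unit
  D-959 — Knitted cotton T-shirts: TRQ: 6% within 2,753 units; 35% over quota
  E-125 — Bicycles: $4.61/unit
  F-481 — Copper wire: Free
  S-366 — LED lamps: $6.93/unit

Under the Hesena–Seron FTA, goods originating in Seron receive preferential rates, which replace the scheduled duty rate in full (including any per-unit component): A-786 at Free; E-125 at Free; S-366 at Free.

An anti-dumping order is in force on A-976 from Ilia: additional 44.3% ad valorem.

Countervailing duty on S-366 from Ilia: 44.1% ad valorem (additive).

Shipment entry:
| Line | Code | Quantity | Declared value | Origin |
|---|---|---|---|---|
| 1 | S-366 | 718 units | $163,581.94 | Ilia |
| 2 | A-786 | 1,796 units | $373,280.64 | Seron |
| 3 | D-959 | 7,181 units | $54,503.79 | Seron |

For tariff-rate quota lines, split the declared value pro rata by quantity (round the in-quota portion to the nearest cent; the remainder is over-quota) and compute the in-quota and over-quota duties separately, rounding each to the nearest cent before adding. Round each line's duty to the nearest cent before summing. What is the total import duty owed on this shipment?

$90,132.08

Line 1 (S-366, Ilia, 718 units, $163,581.94):
Base rate for S-366 is $6.93/unit.
S-366 has an FTA preferential rate, but origin Ilia is not Seron; base rate stands.
Additional duty on S-366 from Ilia: +44.1% ad valorem. Applied ad valorem rate = 44.1%.
Duty = $163,581.94 × 44.1% + 718 × $6.93 = $77,115.38.
Line 2 (A-786, Seron, 1,796 units, $373,280.64):
Base rate for A-786 is $1.39/unit.
Origin Seron qualifies under the Hesena–Seron agreement and A-786 is covered: preferential rate Free applies instead.
Duty = $373,280.64 × 0% = $0.00.
Line 3 (D-959, Seron, 7,181 units, $54,503.79):
Code D-959 is under a tariff-rate quota (threshold 2,753 units). In-quota: 2,753 units at 6%; over-quota: 4,428 units at 35%.
Pro-rata value split: in-quota = $54,503.79 × 2,753/7,181 = $20,895.27; over-quota = $54,503.79 − $20,895.27 = $33,608.52.
In-quota duty = $20,895.27 × 6% = $1,253.72. Over-quota duty = $33,608.52 × 35% = $11,762.98.
Line duty = $1,253.72 + $11,762.98 = $13,016.70.
Total = $77,115.38 + $0.00 + $13,016.70 = $90,132.08.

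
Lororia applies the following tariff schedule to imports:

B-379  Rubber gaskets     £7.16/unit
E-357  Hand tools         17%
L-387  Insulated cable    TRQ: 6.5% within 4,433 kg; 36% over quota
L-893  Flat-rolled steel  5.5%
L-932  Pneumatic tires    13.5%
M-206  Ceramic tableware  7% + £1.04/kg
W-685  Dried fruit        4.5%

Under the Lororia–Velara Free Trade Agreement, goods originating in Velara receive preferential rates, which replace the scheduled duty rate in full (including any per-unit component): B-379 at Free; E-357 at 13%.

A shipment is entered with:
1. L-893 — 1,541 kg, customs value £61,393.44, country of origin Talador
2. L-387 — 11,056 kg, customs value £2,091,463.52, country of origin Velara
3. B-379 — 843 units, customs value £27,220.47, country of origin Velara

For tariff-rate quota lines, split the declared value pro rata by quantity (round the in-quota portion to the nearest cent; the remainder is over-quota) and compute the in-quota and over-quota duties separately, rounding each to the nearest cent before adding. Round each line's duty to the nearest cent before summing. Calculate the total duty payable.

£508,919.28

Line 1 (L-893, Talador, 1,541 kg, £61,393.44):
Base rate for L-893 is 5.5%.
Duty = £61,393.44 × 5.5% = £3,376.64.
Line 2 (L-387, Velara, 11,056 kg, £2,091,463.52):
Code L-387 is under a tariff-rate quota (threshold 4,433 kg). In-quota: 4,433 kg at 6.5%; over-quota: 6,623 kg at 36%.
Pro-rata value split: in-quota = £2,091,463.52 × 4,433/11,056 = £838,590.61; over-quota = £2,091,463.52 − £838,590.61 = £1,252,872.91.
In-quota duty = £838,590.61 × 6.5% = £54,508.39. Over-quota duty = £1,252,872.91 × 36% = £451,034.25.
Line duty = £54,508.39 + £451,034.25 = £505,542.64.
Line 3 (B-379, Velara, 843 units, £27,220.47):
Base rate for B-379 is £7.16/unit.
Origin Velara qualifies under the Lororia–Velara agreement and B-379 is covered: preferential rate Free applies instead.
Duty = £27,220.47 × 0% = £0.00.
Total = £3,376.64 + £505,542.64 + £0.00 = £508,919.28.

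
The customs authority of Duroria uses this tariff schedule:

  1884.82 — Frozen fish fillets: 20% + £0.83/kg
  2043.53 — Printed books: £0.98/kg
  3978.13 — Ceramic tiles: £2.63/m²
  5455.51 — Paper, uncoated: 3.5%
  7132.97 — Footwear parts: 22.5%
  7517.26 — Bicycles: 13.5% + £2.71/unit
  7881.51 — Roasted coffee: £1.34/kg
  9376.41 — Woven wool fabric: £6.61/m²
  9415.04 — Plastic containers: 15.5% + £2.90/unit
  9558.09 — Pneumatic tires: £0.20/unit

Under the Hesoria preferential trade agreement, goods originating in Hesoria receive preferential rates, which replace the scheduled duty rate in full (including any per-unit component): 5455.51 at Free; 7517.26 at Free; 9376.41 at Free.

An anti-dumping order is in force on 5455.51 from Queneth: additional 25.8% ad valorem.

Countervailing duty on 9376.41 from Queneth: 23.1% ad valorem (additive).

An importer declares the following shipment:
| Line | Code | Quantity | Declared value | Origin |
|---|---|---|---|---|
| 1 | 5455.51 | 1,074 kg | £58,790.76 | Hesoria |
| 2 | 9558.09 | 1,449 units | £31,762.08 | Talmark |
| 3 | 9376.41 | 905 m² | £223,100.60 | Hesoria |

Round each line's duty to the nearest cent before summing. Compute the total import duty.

£289.80

Line 1 (5455.51, Hesoria, 1,074 kg, £58,790.76):
Base rate for 5455.51 is 3.5%.
Origin Hesoria qualifies under the Duroria–Hesoria agreement and 5455.51 is covered: preferential rate Free applies instead.
The additional-duty order on 5455.51 targets Queneth, not Hesoria; it does not apply.
Duty = £58,790.76 × 0% = £0.00.
Line 2 (9558.09, Talmark, 1,449 units, £31,762.08):
Base rate for 9558.09 is £0.20/unit.
Duty = 1,449 × £0.20 = £289.80.
Line 3 (9376.41, Hesoria, 905 m², £223,100.60):
Base rate for 9376.41 is £6.61/m².
Origin Hesoria qualifies under the Duroria–Hesoria agreement and 9376.41 is covered: preferential rate Free applies instead.
The additional-duty order on 9376.41 targets Queneth, not Hesoria; it does not apply.
Duty = £223,100.60 × 0% = £0.00.
Total = £0.00 + £289.80 + £0.00 = £289.80.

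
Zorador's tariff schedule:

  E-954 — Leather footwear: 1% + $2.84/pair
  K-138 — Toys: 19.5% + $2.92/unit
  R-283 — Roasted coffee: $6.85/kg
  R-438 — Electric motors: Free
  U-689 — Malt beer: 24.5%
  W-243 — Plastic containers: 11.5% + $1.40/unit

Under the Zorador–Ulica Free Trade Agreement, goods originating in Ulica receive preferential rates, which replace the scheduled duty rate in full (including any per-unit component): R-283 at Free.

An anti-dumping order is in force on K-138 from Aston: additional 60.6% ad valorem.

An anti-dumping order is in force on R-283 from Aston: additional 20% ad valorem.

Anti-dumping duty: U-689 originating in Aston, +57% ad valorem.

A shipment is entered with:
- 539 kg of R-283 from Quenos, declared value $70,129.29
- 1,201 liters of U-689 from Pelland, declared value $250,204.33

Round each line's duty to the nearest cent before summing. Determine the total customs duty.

Line 1 (R-283, Quenos, 539 kg, $70,129.29):
Base rate for R-283 is $6.85/kg.
R-283 has an FTA preferential rate, but origin Quenos is not Ulica; base rate stands.
The additional-duty order on R-283 targets Aston, not Quenos; it does not apply.
Duty = 539 × $6.85 = $3,692.15.
Line 2 (U-689, Pelland, 1,201 liters, $250,204.33):
Base rate for U-689 is 24.5%.
The additional-duty order on U-689 targets Aston, not Pelland; it does not apply.
Duty = $250,204.33 × 24.5% = $61,300.06.
Total = $3,692.15 + $61,300.06 = $64,992.21.

$64,992.21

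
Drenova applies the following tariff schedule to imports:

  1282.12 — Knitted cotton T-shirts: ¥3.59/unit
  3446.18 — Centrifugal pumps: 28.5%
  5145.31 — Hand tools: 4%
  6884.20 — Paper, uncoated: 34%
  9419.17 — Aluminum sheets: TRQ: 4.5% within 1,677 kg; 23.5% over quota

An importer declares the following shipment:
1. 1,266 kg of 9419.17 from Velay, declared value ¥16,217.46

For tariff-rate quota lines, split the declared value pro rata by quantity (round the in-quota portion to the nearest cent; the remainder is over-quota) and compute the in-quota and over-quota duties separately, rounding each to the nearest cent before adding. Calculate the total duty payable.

¥729.79

Line 1 (9419.17, Velay, 1,266 kg, ¥16,217.46):
Code 9419.17 is under a tariff-rate quota (threshold 1,677 kg). Quantity 1,266 kg is within the quota, so the in-quota rate 4.5% applies to the full value.
Duty = ¥16,217.46 × 4.5% = ¥729.79.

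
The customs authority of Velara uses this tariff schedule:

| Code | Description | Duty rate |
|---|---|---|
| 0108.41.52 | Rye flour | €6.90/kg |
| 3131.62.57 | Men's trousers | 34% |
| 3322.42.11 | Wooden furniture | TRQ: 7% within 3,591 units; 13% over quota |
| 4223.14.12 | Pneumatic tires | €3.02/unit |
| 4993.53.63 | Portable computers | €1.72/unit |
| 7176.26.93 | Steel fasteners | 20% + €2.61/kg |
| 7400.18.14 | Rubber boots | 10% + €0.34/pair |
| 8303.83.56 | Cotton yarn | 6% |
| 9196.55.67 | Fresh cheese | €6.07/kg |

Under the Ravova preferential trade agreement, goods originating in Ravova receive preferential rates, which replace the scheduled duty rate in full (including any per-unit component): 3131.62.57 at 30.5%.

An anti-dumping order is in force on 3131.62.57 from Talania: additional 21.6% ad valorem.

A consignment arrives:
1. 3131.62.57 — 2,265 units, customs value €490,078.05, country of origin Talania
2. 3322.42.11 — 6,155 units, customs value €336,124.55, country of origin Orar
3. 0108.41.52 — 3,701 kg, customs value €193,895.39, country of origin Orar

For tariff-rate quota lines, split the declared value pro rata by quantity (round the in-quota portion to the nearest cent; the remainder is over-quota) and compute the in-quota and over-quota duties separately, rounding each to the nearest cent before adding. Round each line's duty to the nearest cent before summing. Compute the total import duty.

€329,950.23

Line 1 (3131.62.57, Talania, 2,265 units, €490,078.05):
Base rate for 3131.62.57 is 34%.
3131.62.57 has an FTA preferential rate, but origin Talania is not Ravova; base rate stands.
Additional duty on 3131.62.57 from Talania: +21.6%. Applied ad valorem rate: 34% + 21.6% = 55.6%.
Duty = €490,078.05 × 55.6% = €272,483.40.
Line 2 (3322.42.11, Orar, 6,155 units, €336,124.55):
Code 3322.42.11 is under a tariff-rate quota (threshold 3,591 units). In-quota: 3,591 units at 7%; over-quota: 2,564 units at 13%.
Pro-rata value split: in-quota = €336,124.55 × 3,591/6,155 = €196,104.51; over-quota = €336,124.55 − €196,104.51 = €140,020.04.
In-quota duty = €196,104.51 × 7% = €13,727.32. Over-quota duty = €140,020.04 × 13% = €18,202.61.
Line duty = €13,727.32 + €18,202.61 = €31,929.93.
Line 3 (0108.41.52, Orar, 3,701 kg, €193,895.39):
Base rate for 0108.41.52 is €6.90/kg.
Duty = 3,701 × €6.90 = €25,536.90.
Total = €272,483.40 + €31,929.93 + €25,536.90 = €329,950.23.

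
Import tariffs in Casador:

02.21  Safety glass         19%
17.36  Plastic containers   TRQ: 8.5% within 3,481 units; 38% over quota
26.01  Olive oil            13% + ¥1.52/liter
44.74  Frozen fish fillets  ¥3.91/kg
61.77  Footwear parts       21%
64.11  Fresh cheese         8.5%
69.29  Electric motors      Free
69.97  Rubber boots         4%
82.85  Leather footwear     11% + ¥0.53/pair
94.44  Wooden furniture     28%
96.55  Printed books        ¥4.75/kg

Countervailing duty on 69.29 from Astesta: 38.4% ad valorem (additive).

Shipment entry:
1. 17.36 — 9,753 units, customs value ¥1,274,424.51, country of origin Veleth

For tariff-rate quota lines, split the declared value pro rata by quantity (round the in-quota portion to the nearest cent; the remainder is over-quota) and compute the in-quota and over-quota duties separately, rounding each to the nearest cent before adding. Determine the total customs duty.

Line 1 (17.36, Veleth, 9,753 units, ¥1,274,424.51):
Code 17.36 is under a tariff-rate quota (threshold 3,481 units). In-quota: 3,481 units at 8.5%; over-quota: 6,272 units at 38%.
Pro-rata value split: in-quota = ¥1,274,424.51 × 3,481/9,753 = ¥454,862.27; over-quota = ¥1,274,424.51 − ¥454,862.27 = ¥819,562.24.
In-quota duty = ¥454,862.27 × 8.5% = ¥38,663.29. Over-quota duty = ¥819,562.24 × 38% = ¥311,433.65.
Line duty = ¥38,663.29 + ¥311,433.65 = ¥350,096.94.

¥350,096.94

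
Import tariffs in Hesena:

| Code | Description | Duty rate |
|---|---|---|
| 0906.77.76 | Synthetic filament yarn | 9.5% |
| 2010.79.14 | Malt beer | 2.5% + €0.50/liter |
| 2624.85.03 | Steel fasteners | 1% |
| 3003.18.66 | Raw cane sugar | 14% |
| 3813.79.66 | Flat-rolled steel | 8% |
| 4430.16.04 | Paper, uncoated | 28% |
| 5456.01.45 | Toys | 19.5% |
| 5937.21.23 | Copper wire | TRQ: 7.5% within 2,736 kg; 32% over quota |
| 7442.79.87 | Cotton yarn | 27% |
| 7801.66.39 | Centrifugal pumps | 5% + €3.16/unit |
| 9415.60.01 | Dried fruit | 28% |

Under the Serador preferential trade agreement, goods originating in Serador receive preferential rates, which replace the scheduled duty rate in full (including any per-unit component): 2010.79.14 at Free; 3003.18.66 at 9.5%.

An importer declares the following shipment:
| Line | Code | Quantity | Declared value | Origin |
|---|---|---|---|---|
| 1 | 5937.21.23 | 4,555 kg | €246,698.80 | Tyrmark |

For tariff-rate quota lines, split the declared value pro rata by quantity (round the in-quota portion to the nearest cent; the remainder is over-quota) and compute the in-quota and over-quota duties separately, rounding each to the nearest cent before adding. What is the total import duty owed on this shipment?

Line 1 (5937.21.23, Tyrmark, 4,555 kg, €246,698.80):
Code 5937.21.23 is under a tariff-rate quota (threshold 2,736 kg). In-quota: 2,736 kg at 7.5%; over-quota: 1,819 kg at 32%.
Pro-rata value split: in-quota = €246,698.80 × 2,736/4,555 = €148,181.76; over-quota = €246,698.80 − €148,181.76 = €98,517.04.
In-quota duty = €148,181.76 × 7.5% = €11,113.63. Over-quota duty = €98,517.04 × 32% = €31,525.45.
Line duty = €11,113.63 + €31,525.45 = €42,639.08.

€42,639.08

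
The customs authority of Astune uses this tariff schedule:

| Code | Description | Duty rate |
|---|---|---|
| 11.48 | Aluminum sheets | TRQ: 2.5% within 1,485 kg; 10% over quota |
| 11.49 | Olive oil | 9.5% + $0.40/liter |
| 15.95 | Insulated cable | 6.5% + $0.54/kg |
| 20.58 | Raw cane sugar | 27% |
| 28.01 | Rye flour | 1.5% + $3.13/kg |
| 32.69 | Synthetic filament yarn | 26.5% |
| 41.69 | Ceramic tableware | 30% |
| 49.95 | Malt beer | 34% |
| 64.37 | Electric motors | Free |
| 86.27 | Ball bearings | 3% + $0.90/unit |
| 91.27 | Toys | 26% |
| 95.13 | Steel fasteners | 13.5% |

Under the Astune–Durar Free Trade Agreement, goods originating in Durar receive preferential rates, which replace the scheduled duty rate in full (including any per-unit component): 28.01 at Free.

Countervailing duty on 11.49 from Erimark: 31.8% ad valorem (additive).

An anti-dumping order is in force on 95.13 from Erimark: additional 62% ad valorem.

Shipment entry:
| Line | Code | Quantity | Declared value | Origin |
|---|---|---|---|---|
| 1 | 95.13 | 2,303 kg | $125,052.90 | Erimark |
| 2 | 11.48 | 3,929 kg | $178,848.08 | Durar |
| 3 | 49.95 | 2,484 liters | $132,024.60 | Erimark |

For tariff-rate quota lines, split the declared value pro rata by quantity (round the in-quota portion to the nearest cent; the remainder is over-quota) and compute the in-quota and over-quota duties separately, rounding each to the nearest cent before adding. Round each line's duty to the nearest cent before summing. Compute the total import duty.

$152,118.32

Line 1 (95.13, Erimark, 2,303 kg, $125,052.90):
Base rate for 95.13 is 13.5%.
Additional duty on 95.13 from Erimark: +62%. Applied ad valorem rate: 13.5% + 62% = 75.5%.
Duty = $125,052.90 × 75.5% = $94,414.94.
Line 2 (11.48, Durar, 3,929 kg, $178,848.08):
Code 11.48 is under a tariff-rate quota (threshold 1,485 kg). In-quota: 1,485 kg at 2.5%; over-quota: 2,444 kg at 10%.
Pro-rata value split: in-quota = $178,848.08 × 1,485/3,929 = $67,597.20; over-quota = $178,848.08 − $67,597.20 = $111,250.88.
In-quota duty = $67,597.20 × 2.5% = $1,689.93. Over-quota duty = $111,250.88 × 10% = $11,125.09.
Line duty = $1,689.93 + $11,125.09 = $12,815.02.
Line 3 (49.95, Erimark, 2,484 liters, $132,024.60):
Base rate for 49.95 is 34%.
Duty = $132,024.60 × 34% = $44,888.36.
Total = $94,414.94 + $12,815.02 + $44,888.36 = $152,118.32.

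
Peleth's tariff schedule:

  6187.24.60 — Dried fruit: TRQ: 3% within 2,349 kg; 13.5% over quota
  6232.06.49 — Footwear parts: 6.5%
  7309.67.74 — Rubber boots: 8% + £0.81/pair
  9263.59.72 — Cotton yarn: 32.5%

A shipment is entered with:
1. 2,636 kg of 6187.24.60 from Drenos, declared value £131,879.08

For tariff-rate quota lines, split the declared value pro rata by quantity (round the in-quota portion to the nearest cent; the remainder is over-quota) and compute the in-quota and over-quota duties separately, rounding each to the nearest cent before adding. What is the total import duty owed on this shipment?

£5,464.02

Line 1 (6187.24.60, Drenos, 2,636 kg, £131,879.08):
Code 6187.24.60 is under a tariff-rate quota (threshold 2,349 kg). In-quota: 2,349 kg at 3%; over-quota: 287 kg at 13.5%.
Pro-rata value split: in-quota = £131,879.08 × 2,349/2,636 = £117,520.47; over-quota = £131,879.08 − £117,520.47 = £14,358.61.
In-quota duty = £117,520.47 × 3% = £3,525.61. Over-quota duty = £14,358.61 × 13.5% = £1,938.41.
Line duty = £3,525.61 + £1,938.41 = £5,464.02.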